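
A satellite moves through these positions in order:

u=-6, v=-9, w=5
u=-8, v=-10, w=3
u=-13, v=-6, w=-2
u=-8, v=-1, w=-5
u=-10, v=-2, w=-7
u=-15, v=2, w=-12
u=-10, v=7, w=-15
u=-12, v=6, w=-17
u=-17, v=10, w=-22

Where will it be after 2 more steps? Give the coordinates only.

u=-14, v=14, w=-27

The moves between consecutive positions are (-2, -1, -2), (-5, +4, -5), (+5, +5, -3), (-2, -1, -2), (-5, +4, -5), (+5, +5, -3), (-2, -1, -2), (-5, +4, -5); they repeat the 3-cycle [(-2, -1, -2), (-5, +4, -5), (+5, +5, -3)].
step 9: apply (+5, +5, -3) → u=-12, v=15, w=-25
step 10: apply (-2, -1, -2) → u=-14, v=14, w=-27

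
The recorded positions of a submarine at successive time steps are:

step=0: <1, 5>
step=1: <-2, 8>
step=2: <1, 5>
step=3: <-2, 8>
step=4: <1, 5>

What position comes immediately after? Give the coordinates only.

The jumps are <-3, +3>, <+3, -3>, <-3, +3>, <+3, -3> — a geometric progression with ratio -1.
step 5: <1, 5> + <-3, +3> → <-2, 8>

<-2, 8>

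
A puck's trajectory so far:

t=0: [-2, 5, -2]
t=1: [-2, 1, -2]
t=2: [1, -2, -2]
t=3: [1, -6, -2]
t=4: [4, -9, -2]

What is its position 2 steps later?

The moves between consecutive positions are [+0, -4, +0], [+3, -3, +0], [+0, -4, +0], [+3, -3, +0]; they repeat the 2-cycle [[+0, -4, +0], [+3, -3, +0]].
step 5: apply [+0, -4, +0] → [4, -13, -2]
step 6: apply [+3, -3, +0] → [7, -16, -2]

[7, -16, -2]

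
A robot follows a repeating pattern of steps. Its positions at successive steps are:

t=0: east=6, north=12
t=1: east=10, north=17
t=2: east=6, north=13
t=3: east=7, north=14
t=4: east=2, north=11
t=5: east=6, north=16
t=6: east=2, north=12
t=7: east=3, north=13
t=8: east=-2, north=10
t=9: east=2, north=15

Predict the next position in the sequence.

east=-2, north=11

Step-to-step displacements: (+4, +5), (-4, -4), (+1, +1), (-5, -3), (+4, +5), (-4, -4), (+1, +1), (-5, -3), (+4, +5) — a repeating cycle of length 4.
step 10: apply (-4, -4) → east=-2, north=11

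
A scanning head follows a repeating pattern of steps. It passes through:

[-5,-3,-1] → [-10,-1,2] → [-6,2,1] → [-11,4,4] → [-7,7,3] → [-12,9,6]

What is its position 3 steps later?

Differencing gives [-5,+2,+3], [+4,+3,-1], [-5,+2,+3], [+4,+3,-1], [-5,+2,+3]. This is the pattern [-5,+2,+3], [+4,+3,-1] repeated.
step 6: apply [+4,+3,-1] → [-8,12,5]
step 7: apply [-5,+2,+3] → [-13,14,8]
step 8: apply [+4,+3,-1] → [-9,17,7]

[-9,17,7]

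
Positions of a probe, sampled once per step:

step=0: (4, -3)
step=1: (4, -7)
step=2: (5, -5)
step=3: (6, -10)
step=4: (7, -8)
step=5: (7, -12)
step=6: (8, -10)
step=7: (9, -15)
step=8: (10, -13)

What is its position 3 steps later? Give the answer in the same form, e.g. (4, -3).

(12, -20)

Differencing gives (+0, -4), (+1, +2), (+1, -5), (+1, +2), (+0, -4), (+1, +2), (+1, -5), (+1, +2). This is the pattern (+0, -4), (+1, +2), (+1, -5), (+1, +2) repeated.
step 9: apply (+0, -4) → (10, -17)
step 10: apply (+1, +2) → (11, -15)
step 11: apply (+1, -5) → (12, -20)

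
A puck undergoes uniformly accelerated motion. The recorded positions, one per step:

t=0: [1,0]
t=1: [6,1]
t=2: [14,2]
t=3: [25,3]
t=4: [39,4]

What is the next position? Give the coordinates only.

[56,5]

Successive displacements: [+5,+1], [+8,+1], [+11,+1], [+14,+1] — each changes by [+3,+0].
step 5: [39,4] + [+17,+1] → [56,5]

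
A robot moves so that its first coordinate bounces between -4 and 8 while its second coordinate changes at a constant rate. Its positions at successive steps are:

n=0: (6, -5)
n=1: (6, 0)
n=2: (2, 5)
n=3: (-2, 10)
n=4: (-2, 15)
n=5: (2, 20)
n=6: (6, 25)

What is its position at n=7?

(6, 30)

The first coordinate travels 4 per step and bounces off the walls at -4 and 8.
  step 7: 6 → 6
The second coordinate changes by +5 each step: at step 7 it is 30.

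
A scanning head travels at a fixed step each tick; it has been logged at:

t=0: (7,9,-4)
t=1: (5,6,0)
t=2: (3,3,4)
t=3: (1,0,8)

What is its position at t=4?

(-1,-3,12)

The position changes by (-2,-3,+4) every step.
step 4: (1,0,8) + (-2,-3,+4) → (-1,-3,12)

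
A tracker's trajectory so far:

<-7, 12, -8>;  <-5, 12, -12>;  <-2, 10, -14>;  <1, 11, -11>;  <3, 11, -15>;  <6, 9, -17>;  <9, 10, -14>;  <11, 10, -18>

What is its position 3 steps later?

The moves between consecutive positions are <+2, +0, -4>, <+3, -2, -2>, <+3, +1, +3>, <+2, +0, -4>, <+3, -2, -2>, <+3, +1, +3>, <+2, +0, -4>; they repeat the 3-cycle [<+2, +0, -4>, <+3, -2, -2>, <+3, +1, +3>].
step 8: apply <+3, -2, -2> → <14, 8, -20>
step 9: apply <+3, +1, +3> → <17, 9, -17>
step 10: apply <+2, +0, -4> → <19, 9, -21>

<19, 9, -21>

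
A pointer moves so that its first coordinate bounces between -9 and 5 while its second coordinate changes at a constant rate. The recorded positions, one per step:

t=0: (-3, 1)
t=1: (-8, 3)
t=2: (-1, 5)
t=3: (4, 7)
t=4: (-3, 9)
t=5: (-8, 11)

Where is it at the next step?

(-1, 13)

The first coordinate travels 7 per step and bounces off the walls at -9 and 5.
  step 6: -8 → -1
The second coordinate changes by +2 each step: at step 6 it is 13.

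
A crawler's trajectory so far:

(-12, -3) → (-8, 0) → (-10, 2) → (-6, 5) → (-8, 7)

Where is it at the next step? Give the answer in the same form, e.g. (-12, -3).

Step-to-step displacements: (+4, +3), (-2, +2), (+4, +3), (-2, +2) — a repeating cycle of length 2.
step 5: apply (+4, +3) → (-4, 10)

(-4, 10)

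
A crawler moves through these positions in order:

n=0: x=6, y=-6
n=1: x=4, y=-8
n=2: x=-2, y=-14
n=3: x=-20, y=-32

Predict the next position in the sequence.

x=-74, y=-86

The jumps are (-2, -2), (-6, -6), (-18, -18) — a geometric progression with ratio 3.
step 4: x=-20, y=-32 + (-54, -54) → x=-74, y=-86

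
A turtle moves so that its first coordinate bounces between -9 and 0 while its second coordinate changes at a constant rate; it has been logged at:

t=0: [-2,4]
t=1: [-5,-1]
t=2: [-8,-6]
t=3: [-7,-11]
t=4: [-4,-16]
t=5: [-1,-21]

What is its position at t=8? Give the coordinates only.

The first coordinate reflects between -9 and 0, moving 3 per step.
  step 6: -1 → -2
  step 7: -2 → -5
  step 8: -5 → -8
The second coordinate changes by -5 each step: at step 8 it is -36.

[-8,-36]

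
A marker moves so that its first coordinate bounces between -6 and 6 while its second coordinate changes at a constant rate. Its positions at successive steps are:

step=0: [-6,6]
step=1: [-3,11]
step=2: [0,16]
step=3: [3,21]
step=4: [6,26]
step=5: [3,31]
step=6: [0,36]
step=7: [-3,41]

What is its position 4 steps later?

The first coordinate reflects between -6 and 6, moving 3 per step.
  step 8: -3 → -6
  step 9: -6 → -3
  step 10: -3 → 0
  step 11: 0 → 3
The second coordinate changes by +5 each step: at step 11 it is 61.

[3,61]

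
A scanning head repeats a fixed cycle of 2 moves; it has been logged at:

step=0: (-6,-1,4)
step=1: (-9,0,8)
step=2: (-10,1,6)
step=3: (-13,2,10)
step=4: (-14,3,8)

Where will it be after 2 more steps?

(-18,5,10)

The moves between consecutive positions are (-3,+1,+4), (-1,+1,-2), (-3,+1,+4), (-1,+1,-2); they repeat the 2-cycle [(-3,+1,+4), (-1,+1,-2)].
step 5: apply (-3,+1,+4) → (-17,4,12)
step 6: apply (-1,+1,-2) → (-18,5,10)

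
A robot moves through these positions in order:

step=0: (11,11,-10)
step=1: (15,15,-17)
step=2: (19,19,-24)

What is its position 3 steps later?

(31,31,-45)

The position changes by (+4,+4,-7) every step.
step 3: (19,19,-24) + (+4,+4,-7) → (23,23,-31)
step 4: (23,23,-31) + (+4,+4,-7) → (27,27,-38)
step 5: (27,27,-38) + (+4,+4,-7) → (31,31,-45)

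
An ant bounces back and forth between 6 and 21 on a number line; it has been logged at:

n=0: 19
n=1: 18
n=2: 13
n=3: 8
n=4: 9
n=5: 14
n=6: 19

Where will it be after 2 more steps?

The value reflects between 6 and 21, moving 5 per step.
  step 7: 19 → 18
  step 8: 18 → 13

13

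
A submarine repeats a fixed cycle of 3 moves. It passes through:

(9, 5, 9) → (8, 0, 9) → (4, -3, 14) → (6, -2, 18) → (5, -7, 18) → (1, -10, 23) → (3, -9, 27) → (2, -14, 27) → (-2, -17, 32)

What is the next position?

Step-to-step displacements: (-1, -5, +0), (-4, -3, +5), (+2, +1, +4), (-1, -5, +0), (-4, -3, +5), (+2, +1, +4), (-1, -5, +0), (-4, -3, +5) — a repeating cycle of length 3.
step 9: apply (+2, +1, +4) → (0, -16, 36)

(0, -16, 36)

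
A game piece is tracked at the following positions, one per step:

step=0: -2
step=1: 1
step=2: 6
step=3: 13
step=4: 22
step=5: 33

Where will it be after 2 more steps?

61

Taking differences between consecutive positions: +3, +5, +7, +9, +11. These grow by +2 each step.
step 6: 33 + 13 → 46
step 7: 46 + 15 → 61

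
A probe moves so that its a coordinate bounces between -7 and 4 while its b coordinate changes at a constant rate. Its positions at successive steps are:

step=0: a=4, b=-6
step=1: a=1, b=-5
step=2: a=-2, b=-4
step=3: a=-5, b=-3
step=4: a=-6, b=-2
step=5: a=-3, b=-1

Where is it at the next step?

a=0, b=0

The a coordinate travels 3 per step and bounces off the walls at -7 and 4.
  step 6: -3 → 0
The b coordinate changes by +1 each step: at step 6 it is 0.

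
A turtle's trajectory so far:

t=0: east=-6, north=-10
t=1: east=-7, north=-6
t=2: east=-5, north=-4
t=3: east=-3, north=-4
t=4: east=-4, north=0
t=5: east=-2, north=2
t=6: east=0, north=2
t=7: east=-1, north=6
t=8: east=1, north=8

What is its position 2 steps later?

east=2, north=12

Step-to-step displacements: (-1,+4), (+2,+2), (+2,+0), (-1,+4), (+2,+2), (+2,+0), (-1,+4), (+2,+2) — a repeating cycle of length 3.
step 9: apply (+2,+0) → east=3, north=8
step 10: apply (-1,+4) → east=2, north=12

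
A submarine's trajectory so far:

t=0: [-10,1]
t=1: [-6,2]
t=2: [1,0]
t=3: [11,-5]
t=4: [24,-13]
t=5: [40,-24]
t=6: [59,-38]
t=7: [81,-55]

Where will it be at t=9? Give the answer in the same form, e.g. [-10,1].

[134,-98]

First differences are [+4,+1], [+7,-2], [+10,-5], [+13,-8], [+16,-11], [+19,-14], [+22,-17]; their common second difference is [+3,-3] (constant acceleration).
step 8: [81,-55] + [+25,-20] → [106,-75]
step 9: [106,-75] + [+28,-23] → [134,-98]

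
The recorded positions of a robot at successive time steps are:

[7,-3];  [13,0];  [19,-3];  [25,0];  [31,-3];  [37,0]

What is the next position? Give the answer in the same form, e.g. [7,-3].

[43,-3]

The first coordinate changes by +6 each step, so at step 6 it is 7 + 6·(6) = 43.
The second coordinate repeats the cycle [-3, 0] with period 2; step 6 mod 2 = 0, giving -3.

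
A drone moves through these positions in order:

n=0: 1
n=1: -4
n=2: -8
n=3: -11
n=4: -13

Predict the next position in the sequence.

-14

Successive displacements: -5, -4, -3, -2 — each changes by +1.
step 5: -13 − 1 → -14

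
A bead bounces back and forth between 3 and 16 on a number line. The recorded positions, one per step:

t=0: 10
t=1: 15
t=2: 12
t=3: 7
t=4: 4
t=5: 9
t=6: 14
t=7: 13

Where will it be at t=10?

The value reflects between 3 and 16, moving 5 per step.
  step 8: 13 → 8
  step 9: 8 → 3
  step 10: 3 → 8

8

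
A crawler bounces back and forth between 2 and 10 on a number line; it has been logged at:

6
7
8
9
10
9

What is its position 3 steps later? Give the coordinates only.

6

The value reflects between 2 and 10, moving 1 per step.
  step 6: 9 → 8
  step 7: 8 → 7
  step 8: 7 → 6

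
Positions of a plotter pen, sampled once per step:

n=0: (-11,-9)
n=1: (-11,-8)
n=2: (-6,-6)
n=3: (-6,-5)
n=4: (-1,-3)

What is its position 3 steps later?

The moves between consecutive positions are (+0,+1), (+5,+2), (+0,+1), (+5,+2); they repeat the 2-cycle [(+0,+1), (+5,+2)].
step 5: apply (+0,+1) → (-1,-2)
step 6: apply (+5,+2) → (4,0)
step 7: apply (+0,+1) → (4,1)

(4,1)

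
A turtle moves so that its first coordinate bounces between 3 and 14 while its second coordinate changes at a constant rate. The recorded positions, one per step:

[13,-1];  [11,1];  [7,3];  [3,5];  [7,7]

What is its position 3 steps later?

[9,13]

The first coordinate reflects between 3 and 14, moving 4 per step.
  step 5: 7 → 11
  step 6: 11 → 13
  step 7: 13 → 9
The second coordinate changes by +2 each step: at step 7 it is 13.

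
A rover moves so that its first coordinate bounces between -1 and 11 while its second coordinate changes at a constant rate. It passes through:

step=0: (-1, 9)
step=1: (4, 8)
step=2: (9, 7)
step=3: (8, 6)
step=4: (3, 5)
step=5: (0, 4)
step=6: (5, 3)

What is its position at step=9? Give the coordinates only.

(2, 0)

The first coordinate travels 5 per step and bounces off the walls at -1 and 11.
  step 7: 5 → 10
  step 8: 10 → 7
  step 9: 7 → 2
The second coordinate changes by -1 each step: at step 9 it is 0.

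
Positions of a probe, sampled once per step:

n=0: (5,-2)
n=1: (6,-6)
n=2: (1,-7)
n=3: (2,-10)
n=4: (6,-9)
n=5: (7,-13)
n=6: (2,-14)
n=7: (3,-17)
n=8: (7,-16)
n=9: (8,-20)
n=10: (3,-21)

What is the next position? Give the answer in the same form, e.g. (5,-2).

Differencing gives (+1,-4), (-5,-1), (+1,-3), (+4,+1), (+1,-4), (-5,-1), (+1,-3), (+4,+1), (+1,-4), (-5,-1). This is the pattern (+1,-4), (-5,-1), (+1,-3), (+4,+1) repeated.
step 11: apply (+1,-3) → (4,-24)

(4,-24)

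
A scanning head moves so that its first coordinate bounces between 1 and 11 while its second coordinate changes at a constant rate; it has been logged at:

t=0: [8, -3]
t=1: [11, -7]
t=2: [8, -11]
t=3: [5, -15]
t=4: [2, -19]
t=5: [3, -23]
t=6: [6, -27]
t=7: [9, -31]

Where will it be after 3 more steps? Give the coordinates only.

The first coordinate reflects between 1 and 11, moving 3 per step.
  step 8: 9 → 10
  step 9: 10 → 7
  step 10: 7 → 4
The second coordinate changes by -4 each step: at step 10 it is -43.

[4, -43]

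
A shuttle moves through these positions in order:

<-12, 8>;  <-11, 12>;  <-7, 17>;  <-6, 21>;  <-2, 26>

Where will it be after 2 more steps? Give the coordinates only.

<3, 35>

Step-to-step displacements: <+1, +4>, <+4, +5>, <+1, +4>, <+4, +5> — a repeating cycle of length 2.
step 5: apply <+1, +4> → <-1, 30>
step 6: apply <+4, +5> → <3, 35>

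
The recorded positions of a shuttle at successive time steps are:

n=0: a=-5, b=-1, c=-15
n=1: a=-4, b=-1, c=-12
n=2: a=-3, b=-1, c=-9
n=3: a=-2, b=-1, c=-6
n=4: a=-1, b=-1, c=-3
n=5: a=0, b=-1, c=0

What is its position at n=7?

Each step adds (+1,+0,+3) to the position.
step 6: a=0, b=-1, c=0 + (+1,+0,+3) → a=1, b=-1, c=3
step 7: a=1, b=-1, c=3 + (+1,+0,+3) → a=2, b=-1, c=6

a=2, b=-1, c=6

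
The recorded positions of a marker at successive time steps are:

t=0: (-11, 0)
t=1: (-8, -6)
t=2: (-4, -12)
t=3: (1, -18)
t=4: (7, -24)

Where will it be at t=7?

(31, -42)

Taking differences between consecutive positions: (+3, -6), (+4, -6), (+5, -6), (+6, -6). These grow by (+1, +0) each step.
step 5: (7, -24) + (+7, -6) → (14, -30)
step 6: (14, -30) + (+8, -6) → (22, -36)
step 7: (22, -36) + (+9, -6) → (31, -42)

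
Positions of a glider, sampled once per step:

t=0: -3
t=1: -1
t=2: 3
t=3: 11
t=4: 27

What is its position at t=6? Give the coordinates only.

Consecutive displacements +2, +4, +8, +16 scale by a factor of 2 each step.
step 5: 27 + 32 → 59
step 6: 59 + 64 → 123

123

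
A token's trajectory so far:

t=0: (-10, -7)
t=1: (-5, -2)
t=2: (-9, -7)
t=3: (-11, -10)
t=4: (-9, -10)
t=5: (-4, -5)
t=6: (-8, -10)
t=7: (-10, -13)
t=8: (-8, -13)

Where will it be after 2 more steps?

(-7, -13)

Step-to-step displacements: (+5, +5), (-4, -5), (-2, -3), (+2, +0), (+5, +5), (-4, -5), (-2, -3), (+2, +0) — a repeating cycle of length 4.
step 9: apply (+5, +5) → (-3, -8)
step 10: apply (-4, -5) → (-7, -13)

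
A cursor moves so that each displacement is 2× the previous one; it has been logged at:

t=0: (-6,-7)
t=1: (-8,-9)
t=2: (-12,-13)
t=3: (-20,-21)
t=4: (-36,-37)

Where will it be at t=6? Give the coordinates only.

Consecutive displacements (-2,-2), (-4,-4), (-8,-8), (-16,-16) scale by a factor of 2 each step.
step 5: (-36,-37) + (-32,-32) → (-68,-69)
step 6: (-68,-69) + (-64,-64) → (-132,-133)

(-132,-133)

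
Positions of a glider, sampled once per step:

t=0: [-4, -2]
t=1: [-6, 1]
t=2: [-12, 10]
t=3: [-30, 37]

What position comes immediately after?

[-84, 118]

Step-to-step displacements: [-2, +3], [-6, +9], [-18, +27]; each is 3× the previous.
step 4: [-30, 37] + [-54, +81] → [-84, 118]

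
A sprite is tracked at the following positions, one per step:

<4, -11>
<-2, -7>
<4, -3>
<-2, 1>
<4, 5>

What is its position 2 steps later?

<4, 13>

The first coordinate repeats the cycle [4, -2] with period 2; step 6 mod 2 = 0, giving 4.
The second coordinate changes by +4 each step, so at step 6 it is -11 + 6·(4) = 13.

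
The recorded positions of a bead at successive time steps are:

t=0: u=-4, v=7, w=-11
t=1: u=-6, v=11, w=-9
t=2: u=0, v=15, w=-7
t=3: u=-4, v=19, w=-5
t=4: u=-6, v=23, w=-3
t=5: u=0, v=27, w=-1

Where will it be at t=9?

u=-4, v=43, w=7

The u coordinate repeats the cycle [-4, -6, 0] with period 3; step 9 mod 3 = 0, giving -4.
The v coordinate changes by +4 each step, so at step 9 it is 7 + 9·(4) = 43.
The w coordinate changes by +2 each step, so at step 9 it is -11 + 9·(2) = 7.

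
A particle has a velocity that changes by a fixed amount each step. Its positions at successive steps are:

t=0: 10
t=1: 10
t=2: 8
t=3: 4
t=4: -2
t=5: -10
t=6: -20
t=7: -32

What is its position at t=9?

Taking differences between consecutive positions: +0, -2, -4, -6, -8, -10, -12. These grow by -2 each step.
step 8: -32 − 14 → -46
step 9: -46 − 16 → -62

-62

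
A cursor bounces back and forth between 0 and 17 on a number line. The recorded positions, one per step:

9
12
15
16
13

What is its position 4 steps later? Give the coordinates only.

The value travels 3 per step and bounces off the walls at 0 and 17.
  step 5: 13 → 10
  step 6: 10 → 7
  step 7: 7 → 4
  step 8: 4 → 1

1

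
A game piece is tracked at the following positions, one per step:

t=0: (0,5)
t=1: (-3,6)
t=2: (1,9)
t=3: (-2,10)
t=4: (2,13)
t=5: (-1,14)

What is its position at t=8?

(4,21)

Differencing gives (-3,+1), (+4,+3), (-3,+1), (+4,+3), (-3,+1). This is the pattern (-3,+1), (+4,+3) repeated.
step 6: apply (+4,+3) → (3,17)
step 7: apply (-3,+1) → (0,18)
step 8: apply (+4,+3) → (4,21)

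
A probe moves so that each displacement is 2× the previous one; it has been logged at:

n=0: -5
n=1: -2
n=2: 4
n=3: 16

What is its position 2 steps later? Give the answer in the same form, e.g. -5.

88

The jumps are +3, +6, +12 — a geometric progression with ratio 2.
step 4: 16 + 24 → 40
step 5: 40 + 48 → 88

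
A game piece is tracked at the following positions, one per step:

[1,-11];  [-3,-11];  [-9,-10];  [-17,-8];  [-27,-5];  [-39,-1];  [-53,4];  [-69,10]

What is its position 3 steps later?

Taking differences between consecutive positions: [-4,+0], [-6,+1], [-8,+2], [-10,+3], [-12,+4], [-14,+5], [-16,+6]. These grow by [-2,+1] each step.
step 8: [-69,10] + [-18,+7] → [-87,17]
step 9: [-87,17] + [-20,+8] → [-107,25]
step 10: [-107,25] + [-22,+9] → [-129,34]

[-129,34]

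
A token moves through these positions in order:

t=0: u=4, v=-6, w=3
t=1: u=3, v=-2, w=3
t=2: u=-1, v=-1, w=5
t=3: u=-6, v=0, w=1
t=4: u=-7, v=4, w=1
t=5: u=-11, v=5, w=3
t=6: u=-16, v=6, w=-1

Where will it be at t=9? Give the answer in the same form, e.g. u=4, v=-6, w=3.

u=-26, v=12, w=-3

Step-to-step displacements: (-1,+4,+0), (-4,+1,+2), (-5,+1,-4), (-1,+4,+0), (-4,+1,+2), (-5,+1,-4) — a repeating cycle of length 3.
step 7: apply (-1,+4,+0) → u=-17, v=10, w=-1
step 8: apply (-4,+1,+2) → u=-21, v=11, w=1
step 9: apply (-5,+1,-4) → u=-26, v=12, w=-3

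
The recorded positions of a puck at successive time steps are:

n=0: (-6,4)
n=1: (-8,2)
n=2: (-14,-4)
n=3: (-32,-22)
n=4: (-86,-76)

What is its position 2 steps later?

(-734,-724)

The jumps are (-2,-2), (-6,-6), (-18,-18), (-54,-54) — a geometric progression with ratio 3.
step 5: (-86,-76) + (-162,-162) → (-248,-238)
step 6: (-248,-238) + (-486,-486) → (-734,-724)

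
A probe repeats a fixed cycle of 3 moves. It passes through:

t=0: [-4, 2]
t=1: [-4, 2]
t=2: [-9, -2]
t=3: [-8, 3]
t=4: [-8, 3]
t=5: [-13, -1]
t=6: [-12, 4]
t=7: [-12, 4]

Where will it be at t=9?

The moves between consecutive positions are [+0, +0], [-5, -4], [+1, +5], [+0, +0], [-5, -4], [+1, +5], [+0, +0]; they repeat the 3-cycle [[+0, +0], [-5, -4], [+1, +5]].
step 8: apply [-5, -4] → [-17, 0]
step 9: apply [+1, +5] → [-16, 5]

[-16, 5]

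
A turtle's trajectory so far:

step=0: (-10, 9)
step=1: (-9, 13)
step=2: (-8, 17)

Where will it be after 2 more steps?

(-6, 25)

Each step adds (+1, +4) to the position.
step 3: (-8, 17) + (+1, +4) → (-7, 21)
step 4: (-7, 21) + (+1, +4) → (-6, 25)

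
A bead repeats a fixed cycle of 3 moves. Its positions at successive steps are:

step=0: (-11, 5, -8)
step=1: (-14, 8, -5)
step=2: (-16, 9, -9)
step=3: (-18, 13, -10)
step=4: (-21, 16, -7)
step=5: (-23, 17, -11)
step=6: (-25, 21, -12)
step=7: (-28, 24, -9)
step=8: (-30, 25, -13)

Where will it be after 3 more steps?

(-37, 33, -15)

Step-to-step displacements: (-3, +3, +3), (-2, +1, -4), (-2, +4, -1), (-3, +3, +3), (-2, +1, -4), (-2, +4, -1), (-3, +3, +3), (-2, +1, -4) — a repeating cycle of length 3.
step 9: apply (-2, +4, -1) → (-32, 29, -14)
step 10: apply (-3, +3, +3) → (-35, 32, -11)
step 11: apply (-2, +1, -4) → (-37, 33, -15)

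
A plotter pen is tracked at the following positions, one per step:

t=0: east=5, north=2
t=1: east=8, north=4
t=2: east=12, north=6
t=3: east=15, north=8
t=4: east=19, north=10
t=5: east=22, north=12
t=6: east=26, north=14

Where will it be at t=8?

east=33, north=18

Step-to-step displacements: (+3, +2), (+4, +2), (+3, +2), (+4, +2), (+3, +2), (+4, +2) — a repeating cycle of length 2.
step 7: apply (+3, +2) → east=29, north=16
step 8: apply (+4, +2) → east=33, north=18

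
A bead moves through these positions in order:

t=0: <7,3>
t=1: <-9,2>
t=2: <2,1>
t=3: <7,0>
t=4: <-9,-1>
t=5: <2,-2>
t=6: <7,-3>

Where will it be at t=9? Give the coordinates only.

<7,-6>

First: cycles through 7, -9, 2 every 3 steps. Step 9 lands at position 0 of the cycle → 7.
Second: linear, -1 per step → -6 at step 9.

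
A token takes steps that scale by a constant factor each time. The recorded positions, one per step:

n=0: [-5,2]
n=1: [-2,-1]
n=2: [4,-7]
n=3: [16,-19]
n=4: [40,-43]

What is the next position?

[88,-91]

The jumps are [+3,-3], [+6,-6], [+12,-12], [+24,-24] — a geometric progression with ratio 2.
step 5: [40,-43] + [+48,-48] → [88,-91]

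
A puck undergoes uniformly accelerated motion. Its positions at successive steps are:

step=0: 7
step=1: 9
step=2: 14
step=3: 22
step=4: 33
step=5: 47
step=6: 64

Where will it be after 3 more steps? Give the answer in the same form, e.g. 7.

133

First differences are +2, +5, +8, +11, +14, +17; their common second difference is +3 (constant acceleration).
step 7: 64 + 20 → 84
step 8: 84 + 23 → 107
step 9: 107 + 26 → 133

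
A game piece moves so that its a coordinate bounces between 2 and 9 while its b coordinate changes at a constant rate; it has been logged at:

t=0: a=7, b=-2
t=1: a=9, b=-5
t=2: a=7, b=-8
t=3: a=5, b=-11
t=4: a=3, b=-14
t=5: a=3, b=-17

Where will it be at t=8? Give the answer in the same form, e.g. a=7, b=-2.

a=9, b=-26

The a coordinate travels 2 per step and bounces off the walls at 2 and 9.
  step 6: 3 → 5
  step 7: 5 → 7
  step 8: 7 → 9
The b coordinate changes by -3 each step: at step 8 it is -26.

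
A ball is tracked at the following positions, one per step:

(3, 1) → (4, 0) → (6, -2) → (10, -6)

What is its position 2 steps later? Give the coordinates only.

(34, -30)

The jumps are (+1, -1), (+2, -2), (+4, -4) — a geometric progression with ratio 2.
step 4: (10, -6) + (+8, -8) → (18, -14)
step 5: (18, -14) + (+16, -16) → (34, -30)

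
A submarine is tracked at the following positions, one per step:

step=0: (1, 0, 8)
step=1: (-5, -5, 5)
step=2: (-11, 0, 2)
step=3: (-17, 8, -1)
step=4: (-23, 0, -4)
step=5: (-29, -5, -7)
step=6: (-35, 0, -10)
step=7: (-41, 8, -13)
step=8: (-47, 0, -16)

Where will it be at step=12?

(-71, 0, -28)

First: linear, -6 per step → -71 at step 12.
Second: cycles through 0, -5, 0, 8 every 4 steps. Step 12 lands at position 0 of the cycle → 0.
Third: linear, -3 per step → -28 at step 12.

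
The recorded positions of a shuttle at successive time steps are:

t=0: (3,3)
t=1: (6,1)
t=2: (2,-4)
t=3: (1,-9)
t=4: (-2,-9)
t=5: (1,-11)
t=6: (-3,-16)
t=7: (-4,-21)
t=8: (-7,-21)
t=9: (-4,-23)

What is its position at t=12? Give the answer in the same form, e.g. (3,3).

Differencing gives (+3,-2), (-4,-5), (-1,-5), (-3,+0), (+3,-2), (-4,-5), (-1,-5), (-3,+0), (+3,-2). This is the pattern (+3,-2), (-4,-5), (-1,-5), (-3,+0) repeated.
step 10: apply (-4,-5) → (-8,-28)
step 11: apply (-1,-5) → (-9,-33)
step 12: apply (-3,+0) → (-12,-33)

(-12,-33)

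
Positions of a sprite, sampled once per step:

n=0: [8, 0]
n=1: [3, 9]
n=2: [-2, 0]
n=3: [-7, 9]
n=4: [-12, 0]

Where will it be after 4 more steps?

First: linear, -5 per step → -32 at step 8.
Second: cycles through 0, 9 every 2 steps. Step 8 lands at position 0 of the cycle → 0.

[-32, 0]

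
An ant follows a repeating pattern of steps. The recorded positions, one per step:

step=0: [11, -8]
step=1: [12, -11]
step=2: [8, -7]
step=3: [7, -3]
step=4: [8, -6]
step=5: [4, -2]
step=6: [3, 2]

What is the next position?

The moves between consecutive positions are [+1, -3], [-4, +4], [-1, +4], [+1, -3], [-4, +4], [-1, +4]; they repeat the 3-cycle [[+1, -3], [-4, +4], [-1, +4]].
step 7: apply [+1, -3] → [4, -1]

[4, -1]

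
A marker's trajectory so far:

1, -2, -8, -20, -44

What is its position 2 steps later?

-188

Consecutive displacements -3, -6, -12, -24 scale by a factor of 2 each step.
step 5: -44 − 48 → -92
step 6: -92 − 96 → -188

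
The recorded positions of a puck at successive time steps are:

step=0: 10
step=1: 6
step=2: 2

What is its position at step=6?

-14

Constant displacement of -4 per step.
step 3: 2 − 4 → -2
step 4: -2 − 4 → -6
step 5: -6 − 4 → -10
step 6: -10 − 4 → -14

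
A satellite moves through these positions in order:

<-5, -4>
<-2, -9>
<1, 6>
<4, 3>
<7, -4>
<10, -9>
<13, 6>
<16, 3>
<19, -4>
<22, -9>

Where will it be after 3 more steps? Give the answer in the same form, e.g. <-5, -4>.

<31, -4>

The first coordinate changes by +3 each step, so at step 12 it is -5 + 12·(3) = 31.
The second coordinate repeats the cycle [-4, -9, 6, 3] with period 4; step 12 mod 4 = 0, giving -4.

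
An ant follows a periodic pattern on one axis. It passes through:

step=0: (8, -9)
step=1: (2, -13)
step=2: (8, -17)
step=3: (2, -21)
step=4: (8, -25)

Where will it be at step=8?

(8, -41)

The first coordinate repeats the cycle [8, 2] with period 2; step 8 mod 2 = 0, giving 8.
The second coordinate changes by -4 each step, so at step 8 it is -9 + 8·(-4) = -41.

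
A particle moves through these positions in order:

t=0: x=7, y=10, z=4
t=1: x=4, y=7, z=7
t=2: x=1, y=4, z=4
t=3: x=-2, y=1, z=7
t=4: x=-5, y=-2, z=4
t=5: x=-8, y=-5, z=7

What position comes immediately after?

The x coordinate changes by -3 each step, so at step 6 it is 7 + 6·(-3) = -11.
The y coordinate changes by -3 each step, so at step 6 it is 10 + 6·(-3) = -8.
The z coordinate repeats the cycle [4, 7] with period 2; step 6 mod 2 = 0, giving 4.

x=-11, y=-8, z=4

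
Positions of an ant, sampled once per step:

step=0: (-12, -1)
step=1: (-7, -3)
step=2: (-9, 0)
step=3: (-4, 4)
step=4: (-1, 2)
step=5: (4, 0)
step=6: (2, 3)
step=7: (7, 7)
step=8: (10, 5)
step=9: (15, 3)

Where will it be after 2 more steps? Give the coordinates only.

The moves between consecutive positions are (+5, -2), (-2, +3), (+5, +4), (+3, -2), (+5, -2), (-2, +3), (+5, +4), (+3, -2), (+5, -2); they repeat the 4-cycle [(+5, -2), (-2, +3), (+5, +4), (+3, -2)].
step 10: apply (-2, +3) → (13, 6)
step 11: apply (+5, +4) → (18, 10)

(18, 10)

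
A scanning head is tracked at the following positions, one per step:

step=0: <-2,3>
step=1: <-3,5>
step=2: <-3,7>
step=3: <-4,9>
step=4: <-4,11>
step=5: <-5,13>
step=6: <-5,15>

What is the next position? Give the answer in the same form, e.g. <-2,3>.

Differencing gives <-1,+2>, <+0,+2>, <-1,+2>, <+0,+2>, <-1,+2>, <+0,+2>. This is the pattern <-1,+2>, <+0,+2> repeated.
step 7: apply <-1,+2> → <-6,17>

<-6,17>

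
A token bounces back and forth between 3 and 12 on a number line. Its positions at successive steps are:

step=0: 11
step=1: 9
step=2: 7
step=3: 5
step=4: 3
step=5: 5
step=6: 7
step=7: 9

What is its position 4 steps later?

The value travels 2 per step and bounces off the walls at 3 and 12.
  step 8: 9 → 11
  step 9: 11 → 11
  step 10: 11 → 9
  step 11: 9 → 7

7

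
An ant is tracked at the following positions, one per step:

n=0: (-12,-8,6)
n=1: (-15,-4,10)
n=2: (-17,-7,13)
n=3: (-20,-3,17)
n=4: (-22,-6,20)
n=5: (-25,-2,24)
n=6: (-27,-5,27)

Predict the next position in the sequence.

(-30,-1,31)

Step-to-step displacements: (-3,+4,+4), (-2,-3,+3), (-3,+4,+4), (-2,-3,+3), (-3,+4,+4), (-2,-3,+3) — a repeating cycle of length 2.
step 7: apply (-3,+4,+4) → (-30,-1,31)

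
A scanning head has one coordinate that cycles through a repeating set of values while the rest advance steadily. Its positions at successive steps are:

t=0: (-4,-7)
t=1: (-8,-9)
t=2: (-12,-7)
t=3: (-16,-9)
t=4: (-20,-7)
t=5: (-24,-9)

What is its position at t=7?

First: linear, -4 per step → -32 at step 7.
Second: cycles through -7, -9 every 2 steps. Step 7 lands at position 1 of the cycle → -9.

(-32,-9)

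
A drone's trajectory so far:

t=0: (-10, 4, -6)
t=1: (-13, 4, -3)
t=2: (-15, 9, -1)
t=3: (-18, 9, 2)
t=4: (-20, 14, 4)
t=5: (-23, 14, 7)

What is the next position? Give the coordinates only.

Step-to-step displacements: (-3, +0, +3), (-2, +5, +2), (-3, +0, +3), (-2, +5, +2), (-3, +0, +3) — a repeating cycle of length 2.
step 6: apply (-2, +5, +2) → (-25, 19, 9)

(-25, 19, 9)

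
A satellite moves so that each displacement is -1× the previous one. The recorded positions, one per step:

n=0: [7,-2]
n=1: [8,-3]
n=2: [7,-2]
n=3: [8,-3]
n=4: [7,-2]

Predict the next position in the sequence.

Consecutive displacements [+1,-1], [-1,+1], [+1,-1], [-1,+1] scale by a factor of -1 each step.
step 5: [7,-2] + [+1,-1] → [8,-3]

[8,-3]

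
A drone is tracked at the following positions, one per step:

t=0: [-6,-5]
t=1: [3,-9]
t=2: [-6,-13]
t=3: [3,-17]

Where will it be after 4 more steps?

First: cycles through -6, 3 every 2 steps. Step 7 lands at position 1 of the cycle → 3.
Second: linear, -4 per step → -33 at step 7.

[3,-33]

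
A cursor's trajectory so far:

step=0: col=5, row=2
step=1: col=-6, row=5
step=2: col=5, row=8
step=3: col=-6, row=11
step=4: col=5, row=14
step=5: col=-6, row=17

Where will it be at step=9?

col=-6, row=29

The col coordinate repeats the cycle [5, -6] with period 2; step 9 mod 2 = 1, giving -6.
The row coordinate changes by +3 each step, so at step 9 it is 2 + 9·(3) = 29.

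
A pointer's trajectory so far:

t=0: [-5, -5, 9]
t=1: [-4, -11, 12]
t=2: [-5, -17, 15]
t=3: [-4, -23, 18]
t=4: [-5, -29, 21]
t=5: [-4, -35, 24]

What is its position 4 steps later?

[-4, -59, 36]

First: cycles through -5, -4 every 2 steps. Step 9 lands at position 1 of the cycle → -4.
Second: linear, -6 per step → -59 at step 9.
Third: linear, +3 per step → 36 at step 9.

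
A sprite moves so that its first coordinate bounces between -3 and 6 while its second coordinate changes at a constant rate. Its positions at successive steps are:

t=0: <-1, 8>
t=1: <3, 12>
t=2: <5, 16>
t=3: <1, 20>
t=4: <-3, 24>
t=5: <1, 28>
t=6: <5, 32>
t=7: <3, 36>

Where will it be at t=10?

The first coordinate travels 4 per step and bounces off the walls at -3 and 6.
  step 8: 3 → -1
  step 9: -1 → -1
  step 10: -1 → 3
The second coordinate changes by +4 each step: at step 10 it is 48.

<3, 48>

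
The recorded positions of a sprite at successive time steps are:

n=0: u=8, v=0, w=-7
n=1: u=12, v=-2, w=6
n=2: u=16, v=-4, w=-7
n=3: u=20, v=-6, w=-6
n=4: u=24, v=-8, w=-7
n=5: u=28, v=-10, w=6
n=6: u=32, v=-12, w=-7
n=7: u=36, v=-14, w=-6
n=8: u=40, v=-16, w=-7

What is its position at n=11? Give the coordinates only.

u=52, v=-22, w=-6

The u coordinate changes by +4 each step, so at step 11 it is 8 + 11·(4) = 52.
The v coordinate changes by -2 each step, so at step 11 it is 0 + 11·(-2) = -22.
The w coordinate repeats the cycle [-7, 6, -7, -6] with period 4; step 11 mod 4 = 3, giving -6.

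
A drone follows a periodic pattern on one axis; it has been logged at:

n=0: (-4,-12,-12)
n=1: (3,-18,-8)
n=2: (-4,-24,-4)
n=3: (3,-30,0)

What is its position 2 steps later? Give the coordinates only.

First: cycles through -4, 3 every 2 steps. Step 5 lands at position 1 of the cycle → 3.
Second: linear, -6 per step → -42 at step 5.
Third: linear, +4 per step → 8 at step 5.

(3,-42,8)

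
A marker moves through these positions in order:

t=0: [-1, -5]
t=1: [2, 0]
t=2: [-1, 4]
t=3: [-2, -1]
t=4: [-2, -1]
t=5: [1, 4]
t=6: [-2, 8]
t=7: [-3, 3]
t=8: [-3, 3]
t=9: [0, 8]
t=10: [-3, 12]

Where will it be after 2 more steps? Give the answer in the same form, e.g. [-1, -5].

[-4, 7]

Differencing gives [+3, +5], [-3, +4], [-1, -5], [+0, +0], [+3, +5], [-3, +4], [-1, -5], [+0, +0], [+3, +5], [-3, +4]. This is the pattern [+3, +5], [-3, +4], [-1, -5], [+0, +0] repeated.
step 11: apply [-1, -5] → [-4, 7]
step 12: apply [+0, +0] → [-4, 7]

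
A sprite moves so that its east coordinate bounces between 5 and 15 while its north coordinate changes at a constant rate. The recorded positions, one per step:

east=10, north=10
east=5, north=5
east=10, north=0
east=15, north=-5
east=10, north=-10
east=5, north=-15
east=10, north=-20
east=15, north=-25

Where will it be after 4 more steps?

east=15, north=-45

The east coordinate travels 5 per step and bounces off the walls at 5 and 15.
  step 8: 15 → 10
  step 9: 10 → 5
  step 10: 5 → 10
  step 11: 10 → 15
The north coordinate changes by -5 each step: at step 11 it is -45.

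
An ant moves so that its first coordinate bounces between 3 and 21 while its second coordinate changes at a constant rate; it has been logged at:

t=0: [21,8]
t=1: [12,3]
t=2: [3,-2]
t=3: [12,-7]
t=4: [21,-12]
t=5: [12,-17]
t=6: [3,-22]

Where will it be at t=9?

[12,-37]

The first coordinate travels 9 per step and bounces off the walls at 3 and 21.
  step 7: 3 → 12
  step 8: 12 → 21
  step 9: 21 → 12
The second coordinate changes by -5 each step: at step 9 it is -37.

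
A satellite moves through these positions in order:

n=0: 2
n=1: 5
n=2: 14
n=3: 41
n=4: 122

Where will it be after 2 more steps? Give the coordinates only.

The jumps are +3, +9, +27, +81 — a geometric progression with ratio 3.
step 5: 122 + 243 → 365
step 6: 365 + 729 → 1094

1094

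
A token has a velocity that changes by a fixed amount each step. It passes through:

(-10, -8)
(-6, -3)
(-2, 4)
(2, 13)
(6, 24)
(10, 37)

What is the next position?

(14, 52)

First differences are (+4, +5), (+4, +7), (+4, +9), (+4, +11), (+4, +13); their common second difference is (+0, +2) (constant acceleration).
step 6: (10, 37) + (+4, +15) → (14, 52)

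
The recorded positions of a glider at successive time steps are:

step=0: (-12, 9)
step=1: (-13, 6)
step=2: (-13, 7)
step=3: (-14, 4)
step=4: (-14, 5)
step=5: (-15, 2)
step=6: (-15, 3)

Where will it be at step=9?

(-17, -2)

Step-to-step displacements: (-1, -3), (+0, +1), (-1, -3), (+0, +1), (-1, -3), (+0, +1) — a repeating cycle of length 2.
step 7: apply (-1, -3) → (-16, 0)
step 8: apply (+0, +1) → (-16, 1)
step 9: apply (-1, -3) → (-17, -2)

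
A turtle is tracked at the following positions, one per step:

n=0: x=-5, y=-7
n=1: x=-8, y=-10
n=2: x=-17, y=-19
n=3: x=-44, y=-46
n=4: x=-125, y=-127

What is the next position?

Consecutive displacements (-3, -3), (-9, -9), (-27, -27), (-81, -81) scale by a factor of 3 each step.
step 5: x=-125, y=-127 + (-243, -243) → x=-368, y=-370

x=-368, y=-370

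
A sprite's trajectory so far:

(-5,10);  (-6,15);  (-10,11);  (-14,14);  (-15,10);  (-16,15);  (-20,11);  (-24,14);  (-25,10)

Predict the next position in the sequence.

(-26,15)

Step-to-step displacements: (-1,+5), (-4,-4), (-4,+3), (-1,-4), (-1,+5), (-4,-4), (-4,+3), (-1,-4) — a repeating cycle of length 4.
step 9: apply (-1,+5) → (-26,15)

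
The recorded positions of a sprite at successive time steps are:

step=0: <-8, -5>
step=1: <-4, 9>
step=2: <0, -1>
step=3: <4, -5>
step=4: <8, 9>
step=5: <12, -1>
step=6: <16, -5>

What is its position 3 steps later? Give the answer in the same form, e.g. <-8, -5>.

<28, -5>

The first coordinate changes by +4 each step, so at step 9 it is -8 + 9·(4) = 28.
The second coordinate repeats the cycle [-5, 9, -1] with period 3; step 9 mod 3 = 0, giving -5.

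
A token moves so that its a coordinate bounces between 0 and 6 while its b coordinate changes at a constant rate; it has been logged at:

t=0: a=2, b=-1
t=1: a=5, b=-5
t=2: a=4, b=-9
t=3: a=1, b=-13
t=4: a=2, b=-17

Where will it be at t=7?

The a coordinate reflects between 0 and 6, moving 3 per step.
  step 5: 2 → 5
  step 6: 5 → 4
  step 7: 4 → 1
The b coordinate changes by -4 each step: at step 7 it is -29.

a=1, b=-29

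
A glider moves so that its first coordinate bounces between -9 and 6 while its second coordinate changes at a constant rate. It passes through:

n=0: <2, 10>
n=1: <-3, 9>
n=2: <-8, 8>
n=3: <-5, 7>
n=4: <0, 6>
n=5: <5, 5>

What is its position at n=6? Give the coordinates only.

The first coordinate reflects between -9 and 6, moving 5 per step.
  step 6: 5 → 2
The second coordinate changes by -1 each step: at step 6 it is 4.

<2, 4>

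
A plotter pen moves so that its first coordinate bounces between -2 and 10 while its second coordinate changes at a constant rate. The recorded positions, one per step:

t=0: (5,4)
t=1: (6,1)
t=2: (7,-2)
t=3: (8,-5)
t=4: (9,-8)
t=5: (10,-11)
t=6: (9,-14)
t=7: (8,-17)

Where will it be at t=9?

The first coordinate reflects between -2 and 10, moving 1 per step.
  step 8: 8 → 7
  step 9: 7 → 6
The second coordinate changes by -3 each step: at step 9 it is -23.

(6,-23)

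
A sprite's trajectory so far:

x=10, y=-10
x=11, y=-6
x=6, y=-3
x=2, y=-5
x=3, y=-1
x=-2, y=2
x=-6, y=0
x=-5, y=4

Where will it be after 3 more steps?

x=-13, y=9

Differencing gives (+1,+4), (-5,+3), (-4,-2), (+1,+4), (-5,+3), (-4,-2), (+1,+4). This is the pattern (+1,+4), (-5,+3), (-4,-2) repeated.
step 8: apply (-5,+3) → x=-10, y=7
step 9: apply (-4,-2) → x=-14, y=5
step 10: apply (+1,+4) → x=-13, y=9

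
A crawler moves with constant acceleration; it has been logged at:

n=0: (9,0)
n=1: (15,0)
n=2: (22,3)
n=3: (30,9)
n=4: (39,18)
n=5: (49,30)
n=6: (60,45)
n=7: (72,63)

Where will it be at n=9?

(99,108)

Taking differences between consecutive positions: (+6,+0), (+7,+3), (+8,+6), (+9,+9), (+10,+12), (+11,+15), (+12,+18). These grow by (+1,+3) each step.
step 8: (72,63) + (+13,+21) → (85,84)
step 9: (85,84) + (+14,+24) → (99,108)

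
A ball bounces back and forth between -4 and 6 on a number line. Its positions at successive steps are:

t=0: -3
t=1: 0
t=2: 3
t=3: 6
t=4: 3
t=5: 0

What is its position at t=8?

The value reflects between -4 and 6, moving 3 per step.
  step 6: 0 → -3
  step 7: -3 → -2
  step 8: -2 → 1

1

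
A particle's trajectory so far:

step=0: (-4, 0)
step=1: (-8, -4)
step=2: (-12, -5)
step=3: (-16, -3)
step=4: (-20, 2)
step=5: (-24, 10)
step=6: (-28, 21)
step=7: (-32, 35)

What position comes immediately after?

(-36, 52)

First differences are (-4, -4), (-4, -1), (-4, +2), (-4, +5), (-4, +8), (-4, +11), (-4, +14); their common second difference is (+0, +3) (constant acceleration).
step 8: (-32, 35) + (-4, +17) → (-36, 52)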